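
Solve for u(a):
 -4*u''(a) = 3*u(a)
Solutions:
 u(a) = C1*sin(sqrt(3)*a/2) + C2*cos(sqrt(3)*a/2)


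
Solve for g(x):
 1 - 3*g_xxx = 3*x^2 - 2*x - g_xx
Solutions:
 g(x) = C1 + C2*x + C3*exp(x/3) + x^4/4 + 8*x^3/3 + 47*x^2/2


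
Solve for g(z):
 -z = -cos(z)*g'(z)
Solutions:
 g(z) = C1 + Integral(z/cos(z), z)


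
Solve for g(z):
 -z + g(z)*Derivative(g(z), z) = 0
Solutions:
 g(z) = -sqrt(C1 + z^2)
 g(z) = sqrt(C1 + z^2)


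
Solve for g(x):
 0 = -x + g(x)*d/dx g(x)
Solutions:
 g(x) = -sqrt(C1 + x^2)
 g(x) = sqrt(C1 + x^2)


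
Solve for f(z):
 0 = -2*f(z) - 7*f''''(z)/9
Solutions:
 f(z) = (C1*sin(14^(3/4)*sqrt(3)*z/14) + C2*cos(14^(3/4)*sqrt(3)*z/14))*exp(-14^(3/4)*sqrt(3)*z/14) + (C3*sin(14^(3/4)*sqrt(3)*z/14) + C4*cos(14^(3/4)*sqrt(3)*z/14))*exp(14^(3/4)*sqrt(3)*z/14)


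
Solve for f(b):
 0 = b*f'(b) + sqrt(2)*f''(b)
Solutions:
 f(b) = C1 + C2*erf(2^(1/4)*b/2)


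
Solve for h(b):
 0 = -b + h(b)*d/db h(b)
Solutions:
 h(b) = -sqrt(C1 + b^2)
 h(b) = sqrt(C1 + b^2)


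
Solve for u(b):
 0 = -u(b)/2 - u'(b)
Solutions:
 u(b) = C1*exp(-b/2)


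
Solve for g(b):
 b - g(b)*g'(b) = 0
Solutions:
 g(b) = -sqrt(C1 + b^2)
 g(b) = sqrt(C1 + b^2)


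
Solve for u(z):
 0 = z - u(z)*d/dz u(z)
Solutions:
 u(z) = -sqrt(C1 + z^2)
 u(z) = sqrt(C1 + z^2)


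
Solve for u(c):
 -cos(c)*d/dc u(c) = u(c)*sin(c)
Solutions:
 u(c) = C1*cos(c)


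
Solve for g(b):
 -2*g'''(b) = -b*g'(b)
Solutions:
 g(b) = C1 + Integral(C2*airyai(2^(2/3)*b/2) + C3*airybi(2^(2/3)*b/2), b)


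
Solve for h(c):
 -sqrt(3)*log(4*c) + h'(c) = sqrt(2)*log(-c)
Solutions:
 h(c) = C1 + c*(sqrt(2) + sqrt(3))*log(c) + c*(-sqrt(3) - sqrt(2) + 2*sqrt(3)*log(2) + sqrt(2)*I*pi)


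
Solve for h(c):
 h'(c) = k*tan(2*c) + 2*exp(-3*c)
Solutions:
 h(c) = C1 + k*log(tan(2*c)^2 + 1)/4 - 2*exp(-3*c)/3


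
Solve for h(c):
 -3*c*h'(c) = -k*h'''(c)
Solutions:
 h(c) = C1 + Integral(C2*airyai(3^(1/3)*c*(1/k)^(1/3)) + C3*airybi(3^(1/3)*c*(1/k)^(1/3)), c)


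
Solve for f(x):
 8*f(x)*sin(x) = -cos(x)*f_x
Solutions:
 f(x) = C1*cos(x)^8


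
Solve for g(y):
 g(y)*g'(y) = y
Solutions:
 g(y) = -sqrt(C1 + y^2)
 g(y) = sqrt(C1 + y^2)


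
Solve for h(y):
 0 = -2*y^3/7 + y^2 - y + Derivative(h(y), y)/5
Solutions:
 h(y) = C1 + 5*y^4/14 - 5*y^3/3 + 5*y^2/2


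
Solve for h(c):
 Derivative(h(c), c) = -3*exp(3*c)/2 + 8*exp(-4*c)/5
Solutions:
 h(c) = C1 - exp(3*c)/2 - 2*exp(-4*c)/5


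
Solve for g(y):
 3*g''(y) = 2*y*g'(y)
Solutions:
 g(y) = C1 + C2*erfi(sqrt(3)*y/3)


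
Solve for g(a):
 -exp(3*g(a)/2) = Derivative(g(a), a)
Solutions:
 g(a) = 2*log(1/(C1 + 3*a))/3 + 2*log(2)/3
 g(a) = 2*log(2^(1/3)*(-3^(2/3) - 3*3^(1/6)*I)*(1/(C1 + a))^(1/3)/6)
 g(a) = 2*log(2^(1/3)*(-3^(2/3) + 3*3^(1/6)*I)*(1/(C1 + a))^(1/3)/6)


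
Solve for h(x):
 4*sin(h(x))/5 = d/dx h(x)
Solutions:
 -4*x/5 + log(cos(h(x)) - 1)/2 - log(cos(h(x)) + 1)/2 = C1


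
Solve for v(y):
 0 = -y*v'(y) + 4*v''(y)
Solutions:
 v(y) = C1 + C2*erfi(sqrt(2)*y/4)


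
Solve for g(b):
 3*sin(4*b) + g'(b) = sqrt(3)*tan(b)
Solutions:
 g(b) = C1 - sqrt(3)*log(cos(b)) + 3*cos(4*b)/4


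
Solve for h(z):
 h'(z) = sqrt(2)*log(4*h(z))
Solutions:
 -sqrt(2)*Integral(1/(log(_y) + 2*log(2)), (_y, h(z)))/2 = C1 - z


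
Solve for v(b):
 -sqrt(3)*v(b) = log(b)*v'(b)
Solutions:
 v(b) = C1*exp(-sqrt(3)*li(b))


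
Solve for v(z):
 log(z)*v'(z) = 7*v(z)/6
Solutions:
 v(z) = C1*exp(7*li(z)/6)


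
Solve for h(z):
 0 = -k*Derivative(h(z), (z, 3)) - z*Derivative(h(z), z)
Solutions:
 h(z) = C1 + Integral(C2*airyai(z*(-1/k)^(1/3)) + C3*airybi(z*(-1/k)^(1/3)), z)


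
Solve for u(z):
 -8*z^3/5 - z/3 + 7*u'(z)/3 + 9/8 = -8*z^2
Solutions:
 u(z) = C1 + 6*z^4/35 - 8*z^3/7 + z^2/14 - 27*z/56


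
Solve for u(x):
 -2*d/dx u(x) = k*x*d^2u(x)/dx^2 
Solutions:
 u(x) = C1 + x^(((re(k) - 2)*re(k) + im(k)^2)/(re(k)^2 + im(k)^2))*(C2*sin(2*log(x)*Abs(im(k))/(re(k)^2 + im(k)^2)) + C3*cos(2*log(x)*im(k)/(re(k)^2 + im(k)^2)))


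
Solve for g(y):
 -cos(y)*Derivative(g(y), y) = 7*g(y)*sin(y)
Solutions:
 g(y) = C1*cos(y)^7


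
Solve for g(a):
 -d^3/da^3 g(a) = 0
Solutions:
 g(a) = C1 + C2*a + C3*a^2


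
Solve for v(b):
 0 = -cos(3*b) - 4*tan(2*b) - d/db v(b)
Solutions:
 v(b) = C1 + 2*log(cos(2*b)) - sin(3*b)/3


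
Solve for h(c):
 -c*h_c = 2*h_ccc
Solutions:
 h(c) = C1 + Integral(C2*airyai(-2^(2/3)*c/2) + C3*airybi(-2^(2/3)*c/2), c)


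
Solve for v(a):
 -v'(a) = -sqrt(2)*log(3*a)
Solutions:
 v(a) = C1 + sqrt(2)*a*log(a) - sqrt(2)*a + sqrt(2)*a*log(3)


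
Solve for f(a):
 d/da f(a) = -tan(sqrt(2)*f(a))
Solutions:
 f(a) = sqrt(2)*(pi - asin(C1*exp(-sqrt(2)*a)))/2
 f(a) = sqrt(2)*asin(C1*exp(-sqrt(2)*a))/2


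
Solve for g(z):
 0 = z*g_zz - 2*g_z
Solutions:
 g(z) = C1 + C2*z^3


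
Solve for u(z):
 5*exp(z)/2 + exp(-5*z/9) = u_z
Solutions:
 u(z) = C1 + 5*exp(z)/2 - 9*exp(-5*z/9)/5


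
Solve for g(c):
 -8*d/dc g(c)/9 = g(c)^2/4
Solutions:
 g(c) = 32/(C1 + 9*c)


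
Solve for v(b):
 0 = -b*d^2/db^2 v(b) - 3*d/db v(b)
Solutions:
 v(b) = C1 + C2/b^2


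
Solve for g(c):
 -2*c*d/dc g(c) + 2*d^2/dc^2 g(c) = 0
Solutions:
 g(c) = C1 + C2*erfi(sqrt(2)*c/2)


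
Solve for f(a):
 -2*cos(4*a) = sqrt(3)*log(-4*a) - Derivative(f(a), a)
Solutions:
 f(a) = C1 + sqrt(3)*a*(log(-a) - 1) + 2*sqrt(3)*a*log(2) + sin(4*a)/2


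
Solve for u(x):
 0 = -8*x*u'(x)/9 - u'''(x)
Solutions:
 u(x) = C1 + Integral(C2*airyai(-2*3^(1/3)*x/3) + C3*airybi(-2*3^(1/3)*x/3), x)


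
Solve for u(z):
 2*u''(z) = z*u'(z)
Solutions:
 u(z) = C1 + C2*erfi(z/2)


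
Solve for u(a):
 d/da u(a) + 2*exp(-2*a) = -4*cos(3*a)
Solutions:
 u(a) = C1 - 4*sin(3*a)/3 + exp(-2*a)


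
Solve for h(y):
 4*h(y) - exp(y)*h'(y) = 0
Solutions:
 h(y) = C1*exp(-4*exp(-y))


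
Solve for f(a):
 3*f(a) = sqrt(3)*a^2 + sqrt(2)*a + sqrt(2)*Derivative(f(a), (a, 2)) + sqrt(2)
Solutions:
 f(a) = C1*exp(-2^(3/4)*sqrt(3)*a/2) + C2*exp(2^(3/4)*sqrt(3)*a/2) + sqrt(3)*a^2/3 + sqrt(2)*a/3 + sqrt(2)/3 + 2*sqrt(6)/9


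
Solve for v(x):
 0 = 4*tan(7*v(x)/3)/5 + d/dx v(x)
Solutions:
 v(x) = -3*asin(C1*exp(-28*x/15))/7 + 3*pi/7
 v(x) = 3*asin(C1*exp(-28*x/15))/7


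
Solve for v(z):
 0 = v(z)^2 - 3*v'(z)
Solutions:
 v(z) = -3/(C1 + z)


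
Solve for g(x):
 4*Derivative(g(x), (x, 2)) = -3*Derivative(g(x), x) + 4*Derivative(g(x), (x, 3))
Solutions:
 g(x) = C1 + C2*exp(-x/2) + C3*exp(3*x/2)


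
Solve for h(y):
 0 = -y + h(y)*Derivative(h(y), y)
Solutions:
 h(y) = -sqrt(C1 + y^2)
 h(y) = sqrt(C1 + y^2)


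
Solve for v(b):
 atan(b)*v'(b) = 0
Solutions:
 v(b) = C1


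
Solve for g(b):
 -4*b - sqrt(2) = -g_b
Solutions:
 g(b) = C1 + 2*b^2 + sqrt(2)*b


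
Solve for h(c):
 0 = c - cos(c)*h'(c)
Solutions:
 h(c) = C1 + Integral(c/cos(c), c)


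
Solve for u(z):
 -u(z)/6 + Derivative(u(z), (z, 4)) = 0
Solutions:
 u(z) = C1*exp(-6^(3/4)*z/6) + C2*exp(6^(3/4)*z/6) + C3*sin(6^(3/4)*z/6) + C4*cos(6^(3/4)*z/6)


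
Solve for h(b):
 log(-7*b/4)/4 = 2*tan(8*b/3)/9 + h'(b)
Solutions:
 h(b) = C1 + b*log(-b)/4 - b*log(2)/2 - b/4 + b*log(7)/4 + log(cos(8*b/3))/12


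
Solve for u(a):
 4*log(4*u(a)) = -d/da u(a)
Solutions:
 Integral(1/(log(_y) + 2*log(2)), (_y, u(a)))/4 = C1 - a


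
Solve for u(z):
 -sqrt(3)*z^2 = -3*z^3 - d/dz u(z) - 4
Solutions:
 u(z) = C1 - 3*z^4/4 + sqrt(3)*z^3/3 - 4*z


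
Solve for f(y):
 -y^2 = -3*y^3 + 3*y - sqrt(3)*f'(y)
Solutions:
 f(y) = C1 - sqrt(3)*y^4/4 + sqrt(3)*y^3/9 + sqrt(3)*y^2/2


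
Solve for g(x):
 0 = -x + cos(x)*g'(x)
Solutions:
 g(x) = C1 + Integral(x/cos(x), x)


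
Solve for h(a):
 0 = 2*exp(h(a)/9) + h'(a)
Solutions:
 h(a) = 9*log(1/(C1 + 2*a)) + 18*log(3)


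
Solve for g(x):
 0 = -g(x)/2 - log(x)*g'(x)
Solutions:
 g(x) = C1*exp(-li(x)/2)


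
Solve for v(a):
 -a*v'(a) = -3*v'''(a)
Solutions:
 v(a) = C1 + Integral(C2*airyai(3^(2/3)*a/3) + C3*airybi(3^(2/3)*a/3), a)


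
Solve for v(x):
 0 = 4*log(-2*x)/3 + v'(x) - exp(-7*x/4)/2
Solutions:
 v(x) = C1 - 4*x*log(-x)/3 + 4*x*(1 - log(2))/3 - 2*exp(-7*x/4)/7


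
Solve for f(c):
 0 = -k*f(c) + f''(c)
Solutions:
 f(c) = C1*exp(-c*sqrt(k)) + C2*exp(c*sqrt(k))


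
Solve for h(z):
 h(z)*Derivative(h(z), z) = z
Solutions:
 h(z) = -sqrt(C1 + z^2)
 h(z) = sqrt(C1 + z^2)


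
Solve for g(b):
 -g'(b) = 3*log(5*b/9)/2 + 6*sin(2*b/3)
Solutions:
 g(b) = C1 - 3*b*log(b)/2 - 3*b*log(5)/2 + 3*b/2 + 3*b*log(3) + 9*cos(2*b/3)


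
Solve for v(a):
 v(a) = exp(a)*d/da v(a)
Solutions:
 v(a) = C1*exp(-exp(-a))


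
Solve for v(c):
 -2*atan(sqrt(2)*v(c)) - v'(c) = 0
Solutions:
 Integral(1/atan(sqrt(2)*_y), (_y, v(c))) = C1 - 2*c


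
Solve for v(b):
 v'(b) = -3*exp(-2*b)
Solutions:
 v(b) = C1 + 3*exp(-2*b)/2


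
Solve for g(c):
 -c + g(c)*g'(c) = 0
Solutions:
 g(c) = -sqrt(C1 + c^2)
 g(c) = sqrt(C1 + c^2)


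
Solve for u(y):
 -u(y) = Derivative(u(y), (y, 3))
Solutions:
 u(y) = C3*exp(-y) + (C1*sin(sqrt(3)*y/2) + C2*cos(sqrt(3)*y/2))*exp(y/2)


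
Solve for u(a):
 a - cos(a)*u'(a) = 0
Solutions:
 u(a) = C1 + Integral(a/cos(a), a)


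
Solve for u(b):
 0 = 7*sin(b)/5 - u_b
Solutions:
 u(b) = C1 - 7*cos(b)/5


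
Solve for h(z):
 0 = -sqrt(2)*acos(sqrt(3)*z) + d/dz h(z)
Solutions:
 h(z) = C1 + sqrt(2)*(z*acos(sqrt(3)*z) - sqrt(3)*sqrt(1 - 3*z^2)/3)


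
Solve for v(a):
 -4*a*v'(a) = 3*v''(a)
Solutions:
 v(a) = C1 + C2*erf(sqrt(6)*a/3)


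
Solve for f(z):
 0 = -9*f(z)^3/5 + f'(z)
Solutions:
 f(z) = -sqrt(10)*sqrt(-1/(C1 + 9*z))/2
 f(z) = sqrt(10)*sqrt(-1/(C1 + 9*z))/2


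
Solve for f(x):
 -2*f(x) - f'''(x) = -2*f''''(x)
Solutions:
 f(x) = C1*exp(x*(-sqrt(3)*sqrt(-128*3^(2/3)/(-9 + sqrt(12369))^(1/3) + 3 + 8*3^(1/3)*(-9 + sqrt(12369))^(1/3)) + 3)/24)*sin(sqrt(6)*x*sqrt(-64*3^(2/3)/(-9 + sqrt(12369))^(1/3) - 3 + 4*3^(1/3)*(-9 + sqrt(12369))^(1/3) + 3*sqrt(3)/sqrt(-128*3^(2/3)/(-9 + sqrt(12369))^(1/3) + 3 + 8*3^(1/3)*(-9 + sqrt(12369))^(1/3)))/24) + C2*exp(x*(-sqrt(3)*sqrt(-128*3^(2/3)/(-9 + sqrt(12369))^(1/3) + 3 + 8*3^(1/3)*(-9 + sqrt(12369))^(1/3)) + 3)/24)*cos(sqrt(6)*x*sqrt(-64*3^(2/3)/(-9 + sqrt(12369))^(1/3) - 3 + 4*3^(1/3)*(-9 + sqrt(12369))^(1/3) + 3*sqrt(3)/sqrt(-128*3^(2/3)/(-9 + sqrt(12369))^(1/3) + 3 + 8*3^(1/3)*(-9 + sqrt(12369))^(1/3)))/24) + C3*exp(x*(sqrt(3)*sqrt(-128*3^(2/3)/(-9 + sqrt(12369))^(1/3) + 3 + 8*3^(1/3)*(-9 + sqrt(12369))^(1/3)) + 3 + sqrt(6)*sqrt(-4*3^(1/3)*(-9 + sqrt(12369))^(1/3) + 3 + 64*3^(2/3)/(-9 + sqrt(12369))^(1/3) + 3*sqrt(3)/sqrt(-128*3^(2/3)/(-9 + sqrt(12369))^(1/3) + 3 + 8*3^(1/3)*(-9 + sqrt(12369))^(1/3))))/24) + C4*exp(x*(-sqrt(6)*sqrt(-4*3^(1/3)*(-9 + sqrt(12369))^(1/3) + 3 + 64*3^(2/3)/(-9 + sqrt(12369))^(1/3) + 3*sqrt(3)/sqrt(-128*3^(2/3)/(-9 + sqrt(12369))^(1/3) + 3 + 8*3^(1/3)*(-9 + sqrt(12369))^(1/3))) + sqrt(3)*sqrt(-128*3^(2/3)/(-9 + sqrt(12369))^(1/3) + 3 + 8*3^(1/3)*(-9 + sqrt(12369))^(1/3)) + 3)/24)


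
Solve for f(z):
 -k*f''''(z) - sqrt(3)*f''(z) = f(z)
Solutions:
 f(z) = C1*exp(-sqrt(2)*z*sqrt((-sqrt(3 - 4*k) - sqrt(3))/k)/2) + C2*exp(sqrt(2)*z*sqrt((-sqrt(3 - 4*k) - sqrt(3))/k)/2) + C3*exp(-sqrt(2)*z*sqrt((sqrt(3 - 4*k) - sqrt(3))/k)/2) + C4*exp(sqrt(2)*z*sqrt((sqrt(3 - 4*k) - sqrt(3))/k)/2)


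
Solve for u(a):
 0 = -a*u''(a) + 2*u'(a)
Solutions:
 u(a) = C1 + C2*a^3


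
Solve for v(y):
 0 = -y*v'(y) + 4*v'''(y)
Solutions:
 v(y) = C1 + Integral(C2*airyai(2^(1/3)*y/2) + C3*airybi(2^(1/3)*y/2), y)


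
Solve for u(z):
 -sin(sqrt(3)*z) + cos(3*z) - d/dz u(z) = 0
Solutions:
 u(z) = C1 + sin(3*z)/3 + sqrt(3)*cos(sqrt(3)*z)/3


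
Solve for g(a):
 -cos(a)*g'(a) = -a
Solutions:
 g(a) = C1 + Integral(a/cos(a), a)


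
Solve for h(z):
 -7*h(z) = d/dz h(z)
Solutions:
 h(z) = C1*exp(-7*z)


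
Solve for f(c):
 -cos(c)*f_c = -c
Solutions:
 f(c) = C1 + Integral(c/cos(c), c)


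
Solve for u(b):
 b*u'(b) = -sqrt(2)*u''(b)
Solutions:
 u(b) = C1 + C2*erf(2^(1/4)*b/2)


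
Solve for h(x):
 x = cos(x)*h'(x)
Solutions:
 h(x) = C1 + Integral(x/cos(x), x)


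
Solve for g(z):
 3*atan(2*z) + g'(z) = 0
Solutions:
 g(z) = C1 - 3*z*atan(2*z) + 3*log(4*z^2 + 1)/4


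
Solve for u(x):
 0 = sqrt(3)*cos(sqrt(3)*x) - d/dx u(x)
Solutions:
 u(x) = C1 + sin(sqrt(3)*x)


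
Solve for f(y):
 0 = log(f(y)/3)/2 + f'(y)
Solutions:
 -2*Integral(1/(-log(_y) + log(3)), (_y, f(y))) = C1 - y


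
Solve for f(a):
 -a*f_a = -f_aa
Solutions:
 f(a) = C1 + C2*erfi(sqrt(2)*a/2)


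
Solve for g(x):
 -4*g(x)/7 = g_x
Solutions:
 g(x) = C1*exp(-4*x/7)


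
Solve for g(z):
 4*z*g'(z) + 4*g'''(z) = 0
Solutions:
 g(z) = C1 + Integral(C2*airyai(-z) + C3*airybi(-z), z)


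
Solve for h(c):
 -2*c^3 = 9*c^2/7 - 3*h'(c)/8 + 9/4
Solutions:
 h(c) = C1 + 4*c^4/3 + 8*c^3/7 + 6*c


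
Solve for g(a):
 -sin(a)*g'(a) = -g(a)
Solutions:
 g(a) = C1*sqrt(cos(a) - 1)/sqrt(cos(a) + 1)


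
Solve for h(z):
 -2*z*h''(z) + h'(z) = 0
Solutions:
 h(z) = C1 + C2*z^(3/2)


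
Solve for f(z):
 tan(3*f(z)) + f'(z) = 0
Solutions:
 f(z) = -asin(C1*exp(-3*z))/3 + pi/3
 f(z) = asin(C1*exp(-3*z))/3


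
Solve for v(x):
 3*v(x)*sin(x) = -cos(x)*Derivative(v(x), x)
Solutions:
 v(x) = C1*cos(x)^3


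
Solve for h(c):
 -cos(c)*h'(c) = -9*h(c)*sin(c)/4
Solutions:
 h(c) = C1/cos(c)^(9/4)


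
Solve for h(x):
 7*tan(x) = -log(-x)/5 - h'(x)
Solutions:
 h(x) = C1 - x*log(-x)/5 + x/5 + 7*log(cos(x))


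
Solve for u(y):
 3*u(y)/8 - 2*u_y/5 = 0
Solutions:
 u(y) = C1*exp(15*y/16)


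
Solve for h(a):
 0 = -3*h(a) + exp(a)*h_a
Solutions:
 h(a) = C1*exp(-3*exp(-a))


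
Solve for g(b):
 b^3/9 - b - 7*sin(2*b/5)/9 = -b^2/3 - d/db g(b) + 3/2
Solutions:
 g(b) = C1 - b^4/36 - b^3/9 + b^2/2 + 3*b/2 - 35*cos(2*b/5)/18


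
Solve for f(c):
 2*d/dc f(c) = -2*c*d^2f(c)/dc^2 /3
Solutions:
 f(c) = C1 + C2/c^2


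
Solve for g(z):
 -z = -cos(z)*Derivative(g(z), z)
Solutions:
 g(z) = C1 + Integral(z/cos(z), z)


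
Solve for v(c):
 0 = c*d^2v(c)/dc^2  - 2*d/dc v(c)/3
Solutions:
 v(c) = C1 + C2*c^(5/3)


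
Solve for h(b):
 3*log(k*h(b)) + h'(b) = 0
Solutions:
 li(k*h(b))/k = C1 - 3*b


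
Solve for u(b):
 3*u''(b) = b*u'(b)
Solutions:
 u(b) = C1 + C2*erfi(sqrt(6)*b/6)


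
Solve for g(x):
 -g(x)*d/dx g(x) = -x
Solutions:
 g(x) = -sqrt(C1 + x^2)
 g(x) = sqrt(C1 + x^2)


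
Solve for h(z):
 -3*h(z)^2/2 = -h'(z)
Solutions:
 h(z) = -2/(C1 + 3*z)


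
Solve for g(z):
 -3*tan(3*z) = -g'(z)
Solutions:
 g(z) = C1 - log(cos(3*z))


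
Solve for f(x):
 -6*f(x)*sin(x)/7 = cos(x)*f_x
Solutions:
 f(x) = C1*cos(x)^(6/7)


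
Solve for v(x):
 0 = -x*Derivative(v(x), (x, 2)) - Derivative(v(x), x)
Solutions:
 v(x) = C1 + C2*log(x)


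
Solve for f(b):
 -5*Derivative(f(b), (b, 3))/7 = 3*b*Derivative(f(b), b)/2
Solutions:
 f(b) = C1 + Integral(C2*airyai(-10^(2/3)*21^(1/3)*b/10) + C3*airybi(-10^(2/3)*21^(1/3)*b/10), b)


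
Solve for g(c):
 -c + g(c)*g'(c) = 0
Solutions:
 g(c) = -sqrt(C1 + c^2)
 g(c) = sqrt(C1 + c^2)


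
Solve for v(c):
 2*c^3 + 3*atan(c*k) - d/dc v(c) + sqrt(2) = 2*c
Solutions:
 v(c) = C1 + c^4/2 - c^2 + sqrt(2)*c + 3*Piecewise((c*atan(c*k) - log(c^2*k^2 + 1)/(2*k), Ne(k, 0)), (0, True))


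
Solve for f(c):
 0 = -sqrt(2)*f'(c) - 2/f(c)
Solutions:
 f(c) = -sqrt(C1 - 2*sqrt(2)*c)
 f(c) = sqrt(C1 - 2*sqrt(2)*c)


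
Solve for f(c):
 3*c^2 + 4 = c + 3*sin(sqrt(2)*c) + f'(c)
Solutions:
 f(c) = C1 + c^3 - c^2/2 + 4*c + 3*sqrt(2)*cos(sqrt(2)*c)/2


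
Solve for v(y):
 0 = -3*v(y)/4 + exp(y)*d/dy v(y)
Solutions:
 v(y) = C1*exp(-3*exp(-y)/4)


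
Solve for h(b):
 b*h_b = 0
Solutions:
 h(b) = C1


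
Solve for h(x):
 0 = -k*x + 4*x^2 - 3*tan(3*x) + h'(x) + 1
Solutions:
 h(x) = C1 + k*x^2/2 - 4*x^3/3 - x - log(cos(3*x))


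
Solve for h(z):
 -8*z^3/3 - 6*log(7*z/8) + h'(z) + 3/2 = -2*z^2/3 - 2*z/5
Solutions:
 h(z) = C1 + 2*z^4/3 - 2*z^3/9 - z^2/5 + 6*z*log(z) - 18*z*log(2) - 15*z/2 + 6*z*log(7)


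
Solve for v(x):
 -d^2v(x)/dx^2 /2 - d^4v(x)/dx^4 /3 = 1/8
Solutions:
 v(x) = C1 + C2*x + C3*sin(sqrt(6)*x/2) + C4*cos(sqrt(6)*x/2) - x^2/8


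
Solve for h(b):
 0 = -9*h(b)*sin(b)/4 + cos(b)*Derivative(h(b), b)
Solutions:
 h(b) = C1/cos(b)^(9/4)


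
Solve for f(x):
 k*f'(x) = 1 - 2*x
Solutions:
 f(x) = C1 - x^2/k + x/k


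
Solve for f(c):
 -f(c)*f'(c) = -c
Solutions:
 f(c) = -sqrt(C1 + c^2)
 f(c) = sqrt(C1 + c^2)


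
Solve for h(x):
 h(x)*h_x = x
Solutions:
 h(x) = -sqrt(C1 + x^2)
 h(x) = sqrt(C1 + x^2)


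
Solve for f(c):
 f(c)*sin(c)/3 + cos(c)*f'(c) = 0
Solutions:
 f(c) = C1*cos(c)^(1/3)


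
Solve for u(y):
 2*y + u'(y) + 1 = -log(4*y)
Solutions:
 u(y) = C1 - y^2 - y*log(y) - y*log(4)


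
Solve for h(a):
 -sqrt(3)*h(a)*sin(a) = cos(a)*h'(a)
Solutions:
 h(a) = C1*cos(a)^(sqrt(3))


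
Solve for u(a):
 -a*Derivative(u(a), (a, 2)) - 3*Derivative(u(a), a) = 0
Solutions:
 u(a) = C1 + C2/a^2


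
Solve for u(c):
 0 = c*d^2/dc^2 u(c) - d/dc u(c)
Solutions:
 u(c) = C1 + C2*c^2


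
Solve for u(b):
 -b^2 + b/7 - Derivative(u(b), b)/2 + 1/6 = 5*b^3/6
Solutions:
 u(b) = C1 - 5*b^4/12 - 2*b^3/3 + b^2/7 + b/3


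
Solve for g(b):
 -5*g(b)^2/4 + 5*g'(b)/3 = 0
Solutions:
 g(b) = -4/(C1 + 3*b)


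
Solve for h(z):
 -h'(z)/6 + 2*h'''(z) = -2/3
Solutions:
 h(z) = C1 + C2*exp(-sqrt(3)*z/6) + C3*exp(sqrt(3)*z/6) + 4*z


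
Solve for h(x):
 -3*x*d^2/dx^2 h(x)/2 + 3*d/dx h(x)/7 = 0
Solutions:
 h(x) = C1 + C2*x^(9/7)


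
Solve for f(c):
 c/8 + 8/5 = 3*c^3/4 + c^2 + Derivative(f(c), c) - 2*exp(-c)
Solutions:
 f(c) = C1 - 3*c^4/16 - c^3/3 + c^2/16 + 8*c/5 - 2*exp(-c)


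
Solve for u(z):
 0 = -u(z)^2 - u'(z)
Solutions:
 u(z) = 1/(C1 + z)


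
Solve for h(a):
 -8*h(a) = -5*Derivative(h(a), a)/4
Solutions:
 h(a) = C1*exp(32*a/5)


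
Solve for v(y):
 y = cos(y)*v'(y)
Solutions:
 v(y) = C1 + Integral(y/cos(y), y)


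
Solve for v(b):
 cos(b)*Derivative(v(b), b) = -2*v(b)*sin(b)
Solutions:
 v(b) = C1*cos(b)^2


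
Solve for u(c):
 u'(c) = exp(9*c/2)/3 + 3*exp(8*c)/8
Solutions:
 u(c) = C1 + 2*exp(9*c/2)/27 + 3*exp(8*c)/64


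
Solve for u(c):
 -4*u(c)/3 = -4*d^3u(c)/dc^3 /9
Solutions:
 u(c) = C3*exp(3^(1/3)*c) + (C1*sin(3^(5/6)*c/2) + C2*cos(3^(5/6)*c/2))*exp(-3^(1/3)*c/2)


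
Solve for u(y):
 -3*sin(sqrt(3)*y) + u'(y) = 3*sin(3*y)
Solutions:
 u(y) = C1 - cos(3*y) - sqrt(3)*cos(sqrt(3)*y)


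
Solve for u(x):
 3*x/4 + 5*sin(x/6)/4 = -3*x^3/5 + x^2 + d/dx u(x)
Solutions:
 u(x) = C1 + 3*x^4/20 - x^3/3 + 3*x^2/8 - 15*cos(x/6)/2


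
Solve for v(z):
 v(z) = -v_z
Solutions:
 v(z) = C1*exp(-z)


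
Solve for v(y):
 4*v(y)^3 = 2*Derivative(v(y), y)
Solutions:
 v(y) = -sqrt(2)*sqrt(-1/(C1 + 2*y))/2
 v(y) = sqrt(2)*sqrt(-1/(C1 + 2*y))/2


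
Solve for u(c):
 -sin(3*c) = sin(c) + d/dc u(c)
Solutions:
 u(c) = C1 + cos(c) + cos(3*c)/3


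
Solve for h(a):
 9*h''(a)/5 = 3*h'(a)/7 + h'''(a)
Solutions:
 h(a) = C1 + C2*exp(a*(63 - sqrt(1869))/70) + C3*exp(a*(sqrt(1869) + 63)/70)


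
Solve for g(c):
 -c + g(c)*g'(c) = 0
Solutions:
 g(c) = -sqrt(C1 + c^2)
 g(c) = sqrt(C1 + c^2)


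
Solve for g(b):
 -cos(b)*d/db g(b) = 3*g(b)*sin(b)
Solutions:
 g(b) = C1*cos(b)^3


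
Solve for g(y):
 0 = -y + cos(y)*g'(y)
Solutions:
 g(y) = C1 + Integral(y/cos(y), y)


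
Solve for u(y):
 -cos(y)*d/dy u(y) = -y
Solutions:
 u(y) = C1 + Integral(y/cos(y), y)


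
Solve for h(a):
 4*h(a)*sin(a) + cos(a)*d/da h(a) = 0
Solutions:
 h(a) = C1*cos(a)^4


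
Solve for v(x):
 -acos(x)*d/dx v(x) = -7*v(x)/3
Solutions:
 v(x) = C1*exp(7*Integral(1/acos(x), x)/3)


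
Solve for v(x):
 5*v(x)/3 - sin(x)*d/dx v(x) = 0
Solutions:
 v(x) = C1*(cos(x) - 1)^(5/6)/(cos(x) + 1)^(5/6)


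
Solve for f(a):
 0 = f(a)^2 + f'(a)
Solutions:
 f(a) = 1/(C1 + a)


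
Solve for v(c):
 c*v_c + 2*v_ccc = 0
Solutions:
 v(c) = C1 + Integral(C2*airyai(-2^(2/3)*c/2) + C3*airybi(-2^(2/3)*c/2), c)


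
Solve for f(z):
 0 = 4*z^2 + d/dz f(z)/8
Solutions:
 f(z) = C1 - 32*z^3/3


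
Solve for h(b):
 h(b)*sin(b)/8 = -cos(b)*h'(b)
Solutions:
 h(b) = C1*cos(b)^(1/8)


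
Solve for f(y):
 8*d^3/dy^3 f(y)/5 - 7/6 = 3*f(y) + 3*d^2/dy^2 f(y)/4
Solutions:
 f(y) = C1*exp(y*(-5^(1/3)*(64*sqrt(9291) + 6169)^(1/3) - 5*5^(2/3)/(64*sqrt(9291) + 6169)^(1/3) + 10)/64)*sin(sqrt(3)*5^(1/3)*y*(-(64*sqrt(9291) + 6169)^(1/3) + 5*5^(1/3)/(64*sqrt(9291) + 6169)^(1/3))/64) + C2*exp(y*(-5^(1/3)*(64*sqrt(9291) + 6169)^(1/3) - 5*5^(2/3)/(64*sqrt(9291) + 6169)^(1/3) + 10)/64)*cos(sqrt(3)*5^(1/3)*y*(-(64*sqrt(9291) + 6169)^(1/3) + 5*5^(1/3)/(64*sqrt(9291) + 6169)^(1/3))/64) + C3*exp(y*(5*5^(2/3)/(64*sqrt(9291) + 6169)^(1/3) + 5 + 5^(1/3)*(64*sqrt(9291) + 6169)^(1/3))/32) - 7/18


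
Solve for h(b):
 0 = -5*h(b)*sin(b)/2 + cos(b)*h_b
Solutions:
 h(b) = C1/cos(b)^(5/2)


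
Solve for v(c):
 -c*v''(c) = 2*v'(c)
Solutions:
 v(c) = C1 + C2/c


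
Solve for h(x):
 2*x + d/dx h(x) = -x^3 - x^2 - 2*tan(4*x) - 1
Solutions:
 h(x) = C1 - x^4/4 - x^3/3 - x^2 - x + log(cos(4*x))/2


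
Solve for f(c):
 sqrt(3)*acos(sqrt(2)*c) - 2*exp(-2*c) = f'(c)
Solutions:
 f(c) = C1 + sqrt(3)*c*acos(sqrt(2)*c) - sqrt(6)*sqrt(1 - 2*c^2)/2 + exp(-2*c)


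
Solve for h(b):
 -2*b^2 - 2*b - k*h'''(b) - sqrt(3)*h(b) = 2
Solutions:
 h(b) = C1*exp(3^(1/6)*b*(-1/k)^(1/3)) + C2*exp(b*(-1/k)^(1/3)*(-3^(1/6) + 3^(2/3)*I)/2) + C3*exp(-b*(-1/k)^(1/3)*(3^(1/6) + 3^(2/3)*I)/2) - 2*sqrt(3)*b^2/3 - 2*sqrt(3)*b/3 - 2*sqrt(3)/3


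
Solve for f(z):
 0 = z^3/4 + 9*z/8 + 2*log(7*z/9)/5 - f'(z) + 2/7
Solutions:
 f(z) = C1 + z^4/16 + 9*z^2/16 + 2*z*log(z)/5 - 4*z*log(3)/5 - 4*z/35 + 2*z*log(7)/5


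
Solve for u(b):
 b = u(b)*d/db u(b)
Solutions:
 u(b) = -sqrt(C1 + b^2)
 u(b) = sqrt(C1 + b^2)


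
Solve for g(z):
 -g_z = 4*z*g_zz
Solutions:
 g(z) = C1 + C2*z^(3/4)


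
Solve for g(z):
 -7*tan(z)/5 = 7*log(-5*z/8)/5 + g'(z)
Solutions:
 g(z) = C1 - 7*z*log(-z)/5 - 7*z*log(5)/5 + 7*z/5 + 21*z*log(2)/5 + 7*log(cos(z))/5


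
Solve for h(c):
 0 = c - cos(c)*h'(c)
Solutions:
 h(c) = C1 + Integral(c/cos(c), c)


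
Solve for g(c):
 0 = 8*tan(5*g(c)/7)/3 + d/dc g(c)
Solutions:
 g(c) = -7*asin(C1*exp(-40*c/21))/5 + 7*pi/5
 g(c) = 7*asin(C1*exp(-40*c/21))/5


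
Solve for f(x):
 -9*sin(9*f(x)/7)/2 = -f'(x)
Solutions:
 -9*x/2 + 7*log(cos(9*f(x)/7) - 1)/18 - 7*log(cos(9*f(x)/7) + 1)/18 = C1


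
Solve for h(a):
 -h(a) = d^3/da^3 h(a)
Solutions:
 h(a) = C3*exp(-a) + (C1*sin(sqrt(3)*a/2) + C2*cos(sqrt(3)*a/2))*exp(a/2)


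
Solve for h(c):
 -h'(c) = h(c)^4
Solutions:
 h(c) = (-3^(2/3) - 3*3^(1/6)*I)*(1/(C1 + c))^(1/3)/6
 h(c) = (-3^(2/3) + 3*3^(1/6)*I)*(1/(C1 + c))^(1/3)/6
 h(c) = (1/(C1 + 3*c))^(1/3)


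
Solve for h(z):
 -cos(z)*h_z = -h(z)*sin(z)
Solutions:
 h(z) = C1/cos(z)


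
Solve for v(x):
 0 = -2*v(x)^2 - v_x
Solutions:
 v(x) = 1/(C1 + 2*x)


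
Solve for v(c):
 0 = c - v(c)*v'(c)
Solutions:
 v(c) = -sqrt(C1 + c^2)
 v(c) = sqrt(C1 + c^2)


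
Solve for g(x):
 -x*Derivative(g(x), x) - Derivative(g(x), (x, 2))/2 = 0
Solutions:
 g(x) = C1 + C2*erf(x)


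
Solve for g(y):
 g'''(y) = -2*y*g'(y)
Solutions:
 g(y) = C1 + Integral(C2*airyai(-2^(1/3)*y) + C3*airybi(-2^(1/3)*y), y)


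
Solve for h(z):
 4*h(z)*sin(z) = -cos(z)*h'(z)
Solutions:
 h(z) = C1*cos(z)^4


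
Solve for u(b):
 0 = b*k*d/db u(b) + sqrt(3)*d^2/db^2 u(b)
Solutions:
 u(b) = Piecewise((-sqrt(2)*3^(1/4)*sqrt(pi)*C1*erf(sqrt(2)*3^(3/4)*b*sqrt(k)/6)/(2*sqrt(k)) - C2, (k > 0) | (k < 0)), (-C1*b - C2, True))


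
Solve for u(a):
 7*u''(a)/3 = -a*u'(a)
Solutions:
 u(a) = C1 + C2*erf(sqrt(42)*a/14)


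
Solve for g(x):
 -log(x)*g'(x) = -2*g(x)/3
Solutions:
 g(x) = C1*exp(2*li(x)/3)


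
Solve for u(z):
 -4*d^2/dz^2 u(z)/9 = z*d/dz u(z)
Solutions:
 u(z) = C1 + C2*erf(3*sqrt(2)*z/4)


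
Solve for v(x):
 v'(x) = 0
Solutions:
 v(x) = C1


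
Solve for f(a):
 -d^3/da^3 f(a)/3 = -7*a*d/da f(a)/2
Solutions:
 f(a) = C1 + Integral(C2*airyai(2^(2/3)*21^(1/3)*a/2) + C3*airybi(2^(2/3)*21^(1/3)*a/2), a)


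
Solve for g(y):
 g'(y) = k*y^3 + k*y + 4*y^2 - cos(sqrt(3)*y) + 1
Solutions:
 g(y) = C1 + k*y^4/4 + k*y^2/2 + 4*y^3/3 + y - sqrt(3)*sin(sqrt(3)*y)/3


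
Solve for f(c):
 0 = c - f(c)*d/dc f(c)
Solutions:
 f(c) = -sqrt(C1 + c^2)
 f(c) = sqrt(C1 + c^2)


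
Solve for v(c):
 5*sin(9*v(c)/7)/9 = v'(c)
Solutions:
 -5*c/9 + 7*log(cos(9*v(c)/7) - 1)/18 - 7*log(cos(9*v(c)/7) + 1)/18 = C1


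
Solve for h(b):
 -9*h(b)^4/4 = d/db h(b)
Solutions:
 h(b) = 2^(2/3)*(1/(C1 + 27*b))^(1/3)
 h(b) = (-6^(2/3) - 3*2^(2/3)*3^(1/6)*I)*(1/(C1 + 9*b))^(1/3)/6
 h(b) = (-6^(2/3) + 3*2^(2/3)*3^(1/6)*I)*(1/(C1 + 9*b))^(1/3)/6


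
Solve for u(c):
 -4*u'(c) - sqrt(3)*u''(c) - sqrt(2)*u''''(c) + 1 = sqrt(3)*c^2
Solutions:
 u(c) = C1 + C2*exp(c*(-sqrt(2)*3^(5/6)/(3*sqrt(2) + sqrt(sqrt(6) + 72)/2)^(1/3) + 2*3^(2/3)*(3*sqrt(2) + sqrt(sqrt(6) + 72)/2)^(1/3))/12)*sin(c*(9*sqrt(2)/(27*sqrt(2) + 9*sqrt(sqrt(6) + 72)/2)^(1/3) + 2*sqrt(3)*(27*sqrt(2) + 9*sqrt(sqrt(6) + 72)/2)^(1/3))/12) + C3*exp(c*(-sqrt(2)*3^(5/6)/(3*sqrt(2) + sqrt(sqrt(6) + 72)/2)^(1/3) + 2*3^(2/3)*(3*sqrt(2) + sqrt(sqrt(6) + 72)/2)^(1/3))/12)*cos(c*(9*sqrt(2)/(27*sqrt(2) + 9*sqrt(sqrt(6) + 72)/2)^(1/3) + 2*sqrt(3)*(27*sqrt(2) + 9*sqrt(sqrt(6) + 72)/2)^(1/3))/12) + C4*exp(-c*(-sqrt(2)*3^(5/6)/(3*sqrt(2) + sqrt(sqrt(6) + 72)/2)^(1/3) + 2*3^(2/3)*(3*sqrt(2) + sqrt(sqrt(6) + 72)/2)^(1/3))/6) - sqrt(3)*c^3/12 + 3*c^2/16 - 3*sqrt(3)*c/32 + c/4


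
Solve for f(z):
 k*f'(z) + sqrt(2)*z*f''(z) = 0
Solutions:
 f(z) = C1 + z^(-sqrt(2)*re(k)/2 + 1)*(C2*sin(sqrt(2)*log(z)*Abs(im(k))/2) + C3*cos(sqrt(2)*log(z)*im(k)/2))


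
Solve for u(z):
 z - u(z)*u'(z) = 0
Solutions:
 u(z) = -sqrt(C1 + z^2)
 u(z) = sqrt(C1 + z^2)


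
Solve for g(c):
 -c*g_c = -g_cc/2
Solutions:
 g(c) = C1 + C2*erfi(c)


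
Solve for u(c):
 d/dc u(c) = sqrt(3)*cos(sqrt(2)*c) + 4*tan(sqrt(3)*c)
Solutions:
 u(c) = C1 - 4*sqrt(3)*log(cos(sqrt(3)*c))/3 + sqrt(6)*sin(sqrt(2)*c)/2


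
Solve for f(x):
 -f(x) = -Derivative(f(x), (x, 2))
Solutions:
 f(x) = C1*exp(-x) + C2*exp(x)


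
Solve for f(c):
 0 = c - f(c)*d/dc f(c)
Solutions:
 f(c) = -sqrt(C1 + c^2)
 f(c) = sqrt(C1 + c^2)


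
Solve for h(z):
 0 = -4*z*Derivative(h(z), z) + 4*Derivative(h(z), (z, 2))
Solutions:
 h(z) = C1 + C2*erfi(sqrt(2)*z/2)


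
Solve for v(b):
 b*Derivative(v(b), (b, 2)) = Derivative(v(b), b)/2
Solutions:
 v(b) = C1 + C2*b^(3/2)


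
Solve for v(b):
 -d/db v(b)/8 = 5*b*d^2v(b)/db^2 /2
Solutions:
 v(b) = C1 + C2*b^(19/20)


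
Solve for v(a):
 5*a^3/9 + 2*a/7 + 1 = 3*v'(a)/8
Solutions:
 v(a) = C1 + 10*a^4/27 + 8*a^2/21 + 8*a/3


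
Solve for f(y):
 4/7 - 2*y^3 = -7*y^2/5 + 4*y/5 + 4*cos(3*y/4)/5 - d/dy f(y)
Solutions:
 f(y) = C1 + y^4/2 - 7*y^3/15 + 2*y^2/5 - 4*y/7 + 16*sin(3*y/4)/15


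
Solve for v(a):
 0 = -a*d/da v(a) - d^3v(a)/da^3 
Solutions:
 v(a) = C1 + Integral(C2*airyai(-a) + C3*airybi(-a), a)


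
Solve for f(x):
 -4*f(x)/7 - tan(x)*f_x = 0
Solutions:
 f(x) = C1/sin(x)^(4/7)


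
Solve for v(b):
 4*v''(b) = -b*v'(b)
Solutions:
 v(b) = C1 + C2*erf(sqrt(2)*b/4)


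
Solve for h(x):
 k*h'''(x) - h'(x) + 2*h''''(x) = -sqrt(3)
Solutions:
 h(x) = C1 + C2*exp(-x*(k^2/(k^3 + sqrt(-k^6 + (k^3 - 54)^2) - 54)^(1/3) + k + (k^3 + sqrt(-k^6 + (k^3 - 54)^2) - 54)^(1/3))/6) + C3*exp(x*(-4*k^2/((-1 + sqrt(3)*I)*(k^3 + sqrt(-k^6 + (k^3 - 54)^2) - 54)^(1/3)) - 2*k + (k^3 + sqrt(-k^6 + (k^3 - 54)^2) - 54)^(1/3) - sqrt(3)*I*(k^3 + sqrt(-k^6 + (k^3 - 54)^2) - 54)^(1/3))/12) + C4*exp(x*(4*k^2/((1 + sqrt(3)*I)*(k^3 + sqrt(-k^6 + (k^3 - 54)^2) - 54)^(1/3)) - 2*k + (k^3 + sqrt(-k^6 + (k^3 - 54)^2) - 54)^(1/3) + sqrt(3)*I*(k^3 + sqrt(-k^6 + (k^3 - 54)^2) - 54)^(1/3))/12) + sqrt(3)*x


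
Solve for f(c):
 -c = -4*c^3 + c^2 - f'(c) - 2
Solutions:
 f(c) = C1 - c^4 + c^3/3 + c^2/2 - 2*c


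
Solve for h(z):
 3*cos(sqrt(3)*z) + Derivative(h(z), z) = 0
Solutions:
 h(z) = C1 - sqrt(3)*sin(sqrt(3)*z)


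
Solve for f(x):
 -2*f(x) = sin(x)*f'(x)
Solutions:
 f(x) = C1*(cos(x) + 1)/(cos(x) - 1)


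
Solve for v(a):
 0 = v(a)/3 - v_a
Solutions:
 v(a) = C1*exp(a/3)


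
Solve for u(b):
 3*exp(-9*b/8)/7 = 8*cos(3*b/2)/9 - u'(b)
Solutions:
 u(b) = C1 + 16*sin(3*b/2)/27 + 8*exp(-9*b/8)/21


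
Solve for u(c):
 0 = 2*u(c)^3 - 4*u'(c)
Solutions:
 u(c) = -sqrt(-1/(C1 + c))
 u(c) = sqrt(-1/(C1 + c))


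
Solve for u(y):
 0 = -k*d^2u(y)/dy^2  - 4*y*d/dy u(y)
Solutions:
 u(y) = C1 + C2*sqrt(k)*erf(sqrt(2)*y*sqrt(1/k))


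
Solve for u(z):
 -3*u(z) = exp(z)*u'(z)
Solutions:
 u(z) = C1*exp(3*exp(-z))


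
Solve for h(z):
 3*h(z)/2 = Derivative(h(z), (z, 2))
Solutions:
 h(z) = C1*exp(-sqrt(6)*z/2) + C2*exp(sqrt(6)*z/2)


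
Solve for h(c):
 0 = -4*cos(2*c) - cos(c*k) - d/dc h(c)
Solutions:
 h(c) = C1 - 2*sin(2*c) - sin(c*k)/k


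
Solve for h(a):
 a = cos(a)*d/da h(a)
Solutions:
 h(a) = C1 + Integral(a/cos(a), a)


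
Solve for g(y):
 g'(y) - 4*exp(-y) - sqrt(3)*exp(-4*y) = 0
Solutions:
 g(y) = C1 - 4*exp(-y) - sqrt(3)*exp(-4*y)/4


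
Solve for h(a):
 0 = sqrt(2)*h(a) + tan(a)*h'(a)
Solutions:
 h(a) = C1/sin(a)^(sqrt(2))


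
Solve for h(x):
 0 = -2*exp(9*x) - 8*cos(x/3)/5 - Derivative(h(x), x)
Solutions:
 h(x) = C1 - 2*exp(9*x)/9 - 24*sin(x/3)/5


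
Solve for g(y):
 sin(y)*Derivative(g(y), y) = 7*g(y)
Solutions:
 g(y) = C1*sqrt(cos(y) - 1)*(cos(y)^3 - 3*cos(y)^2 + 3*cos(y) - 1)/(sqrt(cos(y) + 1)*(cos(y)^3 + 3*cos(y)^2 + 3*cos(y) + 1))


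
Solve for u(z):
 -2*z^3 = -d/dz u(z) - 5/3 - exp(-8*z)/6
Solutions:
 u(z) = C1 + z^4/2 - 5*z/3 + exp(-8*z)/48


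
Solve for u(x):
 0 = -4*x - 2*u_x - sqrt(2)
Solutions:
 u(x) = C1 - x^2 - sqrt(2)*x/2


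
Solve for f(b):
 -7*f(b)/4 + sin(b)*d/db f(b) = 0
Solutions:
 f(b) = C1*(cos(b) - 1)^(7/8)/(cos(b) + 1)^(7/8)


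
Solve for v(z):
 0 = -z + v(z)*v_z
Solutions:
 v(z) = -sqrt(C1 + z^2)
 v(z) = sqrt(C1 + z^2)


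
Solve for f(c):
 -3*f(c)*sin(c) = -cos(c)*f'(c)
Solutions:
 f(c) = C1/cos(c)^3


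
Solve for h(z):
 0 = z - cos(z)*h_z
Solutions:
 h(z) = C1 + Integral(z/cos(z), z)


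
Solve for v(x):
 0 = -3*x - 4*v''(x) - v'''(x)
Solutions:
 v(x) = C1 + C2*x + C3*exp(-4*x) - x^3/8 + 3*x^2/32


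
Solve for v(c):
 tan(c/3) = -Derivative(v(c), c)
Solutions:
 v(c) = C1 + 3*log(cos(c/3))


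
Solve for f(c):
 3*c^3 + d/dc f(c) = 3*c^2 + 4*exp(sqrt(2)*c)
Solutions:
 f(c) = C1 - 3*c^4/4 + c^3 + 2*sqrt(2)*exp(sqrt(2)*c)


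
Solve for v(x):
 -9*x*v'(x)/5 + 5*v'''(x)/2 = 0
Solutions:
 v(x) = C1 + Integral(C2*airyai(90^(1/3)*x/5) + C3*airybi(90^(1/3)*x/5), x)


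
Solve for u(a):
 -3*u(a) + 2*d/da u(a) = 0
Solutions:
 u(a) = C1*exp(3*a/2)


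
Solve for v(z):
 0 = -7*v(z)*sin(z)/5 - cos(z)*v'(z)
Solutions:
 v(z) = C1*cos(z)^(7/5)


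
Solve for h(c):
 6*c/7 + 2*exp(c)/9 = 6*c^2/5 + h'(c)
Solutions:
 h(c) = C1 - 2*c^3/5 + 3*c^2/7 + 2*exp(c)/9


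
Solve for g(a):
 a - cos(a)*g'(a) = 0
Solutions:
 g(a) = C1 + Integral(a/cos(a), a)


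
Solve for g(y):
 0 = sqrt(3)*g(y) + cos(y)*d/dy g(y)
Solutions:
 g(y) = C1*(sin(y) - 1)^(sqrt(3)/2)/(sin(y) + 1)^(sqrt(3)/2)


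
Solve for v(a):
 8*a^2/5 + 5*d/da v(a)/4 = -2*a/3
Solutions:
 v(a) = C1 - 32*a^3/75 - 4*a^2/15


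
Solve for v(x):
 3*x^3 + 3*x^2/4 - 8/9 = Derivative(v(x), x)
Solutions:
 v(x) = C1 + 3*x^4/4 + x^3/4 - 8*x/9


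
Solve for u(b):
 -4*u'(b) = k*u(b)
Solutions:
 u(b) = C1*exp(-b*k/4)


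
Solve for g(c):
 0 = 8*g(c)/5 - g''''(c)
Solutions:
 g(c) = C1*exp(-10^(3/4)*c/5) + C2*exp(10^(3/4)*c/5) + C3*sin(10^(3/4)*c/5) + C4*cos(10^(3/4)*c/5)


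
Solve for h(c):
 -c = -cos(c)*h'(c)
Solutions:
 h(c) = C1 + Integral(c/cos(c), c)


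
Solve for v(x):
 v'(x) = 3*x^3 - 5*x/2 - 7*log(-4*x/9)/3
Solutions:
 v(x) = C1 + 3*x^4/4 - 5*x^2/4 - 7*x*log(-x)/3 + 7*x*(-2*log(2) + 1 + 2*log(3))/3


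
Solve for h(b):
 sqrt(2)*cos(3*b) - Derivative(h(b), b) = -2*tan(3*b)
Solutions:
 h(b) = C1 - 2*log(cos(3*b))/3 + sqrt(2)*sin(3*b)/3


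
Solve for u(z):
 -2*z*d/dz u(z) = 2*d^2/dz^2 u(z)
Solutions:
 u(z) = C1 + C2*erf(sqrt(2)*z/2)


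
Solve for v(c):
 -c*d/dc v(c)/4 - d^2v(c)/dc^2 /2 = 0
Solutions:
 v(c) = C1 + C2*erf(c/2)


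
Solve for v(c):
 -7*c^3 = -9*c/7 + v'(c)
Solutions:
 v(c) = C1 - 7*c^4/4 + 9*c^2/14


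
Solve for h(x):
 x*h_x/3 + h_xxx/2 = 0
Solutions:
 h(x) = C1 + Integral(C2*airyai(-2^(1/3)*3^(2/3)*x/3) + C3*airybi(-2^(1/3)*3^(2/3)*x/3), x)


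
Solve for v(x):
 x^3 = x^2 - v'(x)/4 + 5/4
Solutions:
 v(x) = C1 - x^4 + 4*x^3/3 + 5*x


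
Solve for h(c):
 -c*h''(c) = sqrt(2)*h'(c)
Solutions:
 h(c) = C1 + C2*c^(1 - sqrt(2))


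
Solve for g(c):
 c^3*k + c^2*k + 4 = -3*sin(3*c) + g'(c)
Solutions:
 g(c) = C1 + c^4*k/4 + c^3*k/3 + 4*c - cos(3*c)


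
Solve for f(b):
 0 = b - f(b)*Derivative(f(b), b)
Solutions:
 f(b) = -sqrt(C1 + b^2)
 f(b) = sqrt(C1 + b^2)


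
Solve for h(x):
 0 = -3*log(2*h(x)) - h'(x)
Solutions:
 Integral(1/(log(_y) + log(2)), (_y, h(x)))/3 = C1 - x


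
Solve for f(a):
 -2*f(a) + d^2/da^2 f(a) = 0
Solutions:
 f(a) = C1*exp(-sqrt(2)*a) + C2*exp(sqrt(2)*a)


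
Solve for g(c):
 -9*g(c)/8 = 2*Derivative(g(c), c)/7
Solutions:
 g(c) = C1*exp(-63*c/16)


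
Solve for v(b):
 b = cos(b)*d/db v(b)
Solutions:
 v(b) = C1 + Integral(b/cos(b), b)


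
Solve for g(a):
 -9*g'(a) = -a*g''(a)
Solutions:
 g(a) = C1 + C2*a^10


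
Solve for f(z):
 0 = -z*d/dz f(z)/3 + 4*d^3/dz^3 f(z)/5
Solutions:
 f(z) = C1 + Integral(C2*airyai(90^(1/3)*z/6) + C3*airybi(90^(1/3)*z/6), z)


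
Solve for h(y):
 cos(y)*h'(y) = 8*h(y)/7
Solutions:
 h(y) = C1*(sin(y) + 1)^(4/7)/(sin(y) - 1)^(4/7)


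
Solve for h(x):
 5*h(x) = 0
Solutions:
 h(x) = 0


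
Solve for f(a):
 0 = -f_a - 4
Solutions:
 f(a) = C1 - 4*a


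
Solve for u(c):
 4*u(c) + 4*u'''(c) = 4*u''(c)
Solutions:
 u(c) = C1*exp(c*(2*2^(1/3)/(3*sqrt(69) + 25)^(1/3) + 4 + 2^(2/3)*(3*sqrt(69) + 25)^(1/3))/12)*sin(2^(1/3)*sqrt(3)*c*(-2^(1/3)*(3*sqrt(69) + 25)^(1/3) + 2/(3*sqrt(69) + 25)^(1/3))/12) + C2*exp(c*(2*2^(1/3)/(3*sqrt(69) + 25)^(1/3) + 4 + 2^(2/3)*(3*sqrt(69) + 25)^(1/3))/12)*cos(2^(1/3)*sqrt(3)*c*(-2^(1/3)*(3*sqrt(69) + 25)^(1/3) + 2/(3*sqrt(69) + 25)^(1/3))/12) + C3*exp(c*(-2^(2/3)*(3*sqrt(69) + 25)^(1/3) - 2*2^(1/3)/(3*sqrt(69) + 25)^(1/3) + 2)/6)


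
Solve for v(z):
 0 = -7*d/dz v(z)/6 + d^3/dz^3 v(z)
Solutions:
 v(z) = C1 + C2*exp(-sqrt(42)*z/6) + C3*exp(sqrt(42)*z/6)


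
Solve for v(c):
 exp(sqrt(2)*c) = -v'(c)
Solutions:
 v(c) = C1 - sqrt(2)*exp(sqrt(2)*c)/2


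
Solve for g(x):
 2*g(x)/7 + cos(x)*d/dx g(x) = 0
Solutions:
 g(x) = C1*(sin(x) - 1)^(1/7)/(sin(x) + 1)^(1/7)


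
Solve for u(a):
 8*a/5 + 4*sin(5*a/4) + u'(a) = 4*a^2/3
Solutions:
 u(a) = C1 + 4*a^3/9 - 4*a^2/5 + 16*cos(5*a/4)/5


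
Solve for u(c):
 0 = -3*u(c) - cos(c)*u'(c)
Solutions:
 u(c) = C1*(sin(c) - 1)^(3/2)/(sin(c) + 1)^(3/2)


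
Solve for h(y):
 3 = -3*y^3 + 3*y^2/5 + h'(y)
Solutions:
 h(y) = C1 + 3*y^4/4 - y^3/5 + 3*y


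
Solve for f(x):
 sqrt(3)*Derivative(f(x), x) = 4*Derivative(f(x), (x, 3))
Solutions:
 f(x) = C1 + C2*exp(-3^(1/4)*x/2) + C3*exp(3^(1/4)*x/2)


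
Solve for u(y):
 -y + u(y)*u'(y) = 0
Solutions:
 u(y) = -sqrt(C1 + y^2)
 u(y) = sqrt(C1 + y^2)


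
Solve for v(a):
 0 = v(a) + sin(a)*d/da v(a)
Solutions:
 v(a) = C1*sqrt(cos(a) + 1)/sqrt(cos(a) - 1)


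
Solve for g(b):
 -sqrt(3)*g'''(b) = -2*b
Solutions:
 g(b) = C1 + C2*b + C3*b^2 + sqrt(3)*b^4/36


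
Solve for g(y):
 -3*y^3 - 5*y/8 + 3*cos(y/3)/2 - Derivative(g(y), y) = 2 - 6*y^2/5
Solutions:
 g(y) = C1 - 3*y^4/4 + 2*y^3/5 - 5*y^2/16 - 2*y + 9*sin(y/3)/2


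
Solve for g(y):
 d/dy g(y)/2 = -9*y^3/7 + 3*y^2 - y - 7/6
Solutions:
 g(y) = C1 - 9*y^4/14 + 2*y^3 - y^2 - 7*y/3


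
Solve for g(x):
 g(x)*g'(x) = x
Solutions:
 g(x) = -sqrt(C1 + x^2)
 g(x) = sqrt(C1 + x^2)


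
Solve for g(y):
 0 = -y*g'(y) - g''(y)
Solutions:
 g(y) = C1 + C2*erf(sqrt(2)*y/2)


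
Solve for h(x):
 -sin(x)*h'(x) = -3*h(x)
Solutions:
 h(x) = C1*(cos(x) - 1)^(3/2)/(cos(x) + 1)^(3/2)


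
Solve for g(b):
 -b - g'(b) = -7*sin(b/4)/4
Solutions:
 g(b) = C1 - b^2/2 - 7*cos(b/4)


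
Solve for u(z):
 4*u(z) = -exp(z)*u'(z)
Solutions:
 u(z) = C1*exp(4*exp(-z))


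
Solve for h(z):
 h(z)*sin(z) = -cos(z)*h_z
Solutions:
 h(z) = C1*cos(z)


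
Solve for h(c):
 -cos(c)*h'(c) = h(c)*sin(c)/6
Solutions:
 h(c) = C1*cos(c)^(1/6)


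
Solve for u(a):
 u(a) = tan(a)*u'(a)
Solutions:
 u(a) = C1*sin(a)


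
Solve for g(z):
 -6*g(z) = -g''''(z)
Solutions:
 g(z) = C1*exp(-6^(1/4)*z) + C2*exp(6^(1/4)*z) + C3*sin(6^(1/4)*z) + C4*cos(6^(1/4)*z)


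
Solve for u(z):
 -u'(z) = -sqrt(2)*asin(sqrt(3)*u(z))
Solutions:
 Integral(1/asin(sqrt(3)*_y), (_y, u(z))) = C1 + sqrt(2)*z


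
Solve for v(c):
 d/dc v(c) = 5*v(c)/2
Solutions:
 v(c) = C1*exp(5*c/2)


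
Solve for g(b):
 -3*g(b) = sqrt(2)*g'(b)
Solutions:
 g(b) = C1*exp(-3*sqrt(2)*b/2)


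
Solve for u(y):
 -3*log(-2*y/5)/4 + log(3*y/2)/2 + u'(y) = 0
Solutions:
 u(y) = C1 + y*log(y)/4 + y*(-3*log(5) - 2*log(3) - 1 + 5*log(2) + 3*I*pi)/4


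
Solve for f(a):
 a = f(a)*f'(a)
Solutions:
 f(a) = -sqrt(C1 + a^2)
 f(a) = sqrt(C1 + a^2)


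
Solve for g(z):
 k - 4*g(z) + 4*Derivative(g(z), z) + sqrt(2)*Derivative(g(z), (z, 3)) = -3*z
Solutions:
 g(z) = C1*exp(z*(-3*2^(1/6)*(1 + sqrt(8*sqrt(2)/27 + 1))^(1/3) + 2*2^(1/3)/(1 + sqrt(8*sqrt(2)/27 + 1))^(1/3))/6)*sin(z*(2*sqrt(6)/(sqrt(2) + sqrt(16*sqrt(2)/27 + 2))^(1/3) + 3*sqrt(3)*(sqrt(2) + sqrt(16*sqrt(2)/27 + 2))^(1/3))/6) + C2*exp(z*(-3*2^(1/6)*(1 + sqrt(8*sqrt(2)/27 + 1))^(1/3) + 2*2^(1/3)/(1 + sqrt(8*sqrt(2)/27 + 1))^(1/3))/6)*cos(z*(2*sqrt(6)/(sqrt(2) + sqrt(16*sqrt(2)/27 + 2))^(1/3) + 3*sqrt(3)*(sqrt(2) + sqrt(16*sqrt(2)/27 + 2))^(1/3))/6) + C3*exp(z*(-2*2^(1/3)/(3*(1 + sqrt(8*sqrt(2)/27 + 1))^(1/3)) + 2^(1/6)*(1 + sqrt(8*sqrt(2)/27 + 1))^(1/3))) + k/4 + 3*z/4 + 3/4


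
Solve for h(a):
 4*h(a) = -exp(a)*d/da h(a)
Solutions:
 h(a) = C1*exp(4*exp(-a))


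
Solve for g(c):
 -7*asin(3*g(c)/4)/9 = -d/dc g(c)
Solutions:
 Integral(1/asin(3*_y/4), (_y, g(c))) = C1 + 7*c/9


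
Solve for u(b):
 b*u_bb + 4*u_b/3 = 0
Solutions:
 u(b) = C1 + C2/b^(1/3)


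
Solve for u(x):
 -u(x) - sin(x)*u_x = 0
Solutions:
 u(x) = C1*sqrt(cos(x) + 1)/sqrt(cos(x) - 1)


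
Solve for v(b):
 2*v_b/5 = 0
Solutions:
 v(b) = C1


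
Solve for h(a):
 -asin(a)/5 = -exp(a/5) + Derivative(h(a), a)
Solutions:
 h(a) = C1 - a*asin(a)/5 - sqrt(1 - a^2)/5 + 5*exp(a/5)


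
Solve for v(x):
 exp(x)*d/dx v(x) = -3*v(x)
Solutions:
 v(x) = C1*exp(3*exp(-x))


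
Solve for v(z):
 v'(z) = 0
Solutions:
 v(z) = C1


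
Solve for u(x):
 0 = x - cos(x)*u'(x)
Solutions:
 u(x) = C1 + Integral(x/cos(x), x)
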